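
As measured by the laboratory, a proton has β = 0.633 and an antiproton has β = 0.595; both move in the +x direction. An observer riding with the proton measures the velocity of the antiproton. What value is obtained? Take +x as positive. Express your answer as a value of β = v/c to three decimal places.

β_A = 0.633, β_B = 0.595.
Transform to A's frame with the inverse velocity-addition law: u' = (u − v)/(1 − uv/c²), taking u = β_B and v = β_A.
u' = (0.595 − 0.633) / (1 − (0.633)(0.595)) = -0.0380/0.6234 = -0.0610.

β = -0.061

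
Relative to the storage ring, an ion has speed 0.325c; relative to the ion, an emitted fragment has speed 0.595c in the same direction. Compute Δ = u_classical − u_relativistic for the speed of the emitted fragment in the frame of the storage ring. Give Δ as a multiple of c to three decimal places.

Δ = 0.149c

Galilean: u_cl = 0.595 + 0.325 = 0.9200.
Relativistic: u_rel = (0.595 + 0.325) / (1 + 0.595·0.325) = 0.9200/1.1934 = 0.7709.
Δ = 0.9200 − 0.7709 = 0.1491.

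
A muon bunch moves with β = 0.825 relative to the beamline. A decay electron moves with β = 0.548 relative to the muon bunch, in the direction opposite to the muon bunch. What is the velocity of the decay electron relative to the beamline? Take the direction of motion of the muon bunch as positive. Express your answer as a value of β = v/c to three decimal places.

With v = 0.825 and u' = -0.548 (in units of c),
u = (u' + v)/(1 + u'v/c²):
u = (-0.548 + 0.825) / (1 + (-0.548)·0.825) = 0.2770/0.5479 = 0.5056

β = +0.506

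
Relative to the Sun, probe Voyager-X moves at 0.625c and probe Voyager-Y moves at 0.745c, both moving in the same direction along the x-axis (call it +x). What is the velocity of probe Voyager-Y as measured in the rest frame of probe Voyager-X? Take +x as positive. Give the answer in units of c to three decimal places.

+0.225c

β_A = 0.625, β_B = 0.745.
Transform to A's frame with the inverse velocity-addition law: u' = (u − v)/(1 − uv/c²), taking u = β_B and v = β_A.
u' = (0.745 − 0.625) / (1 − (0.625)(0.745)) = 0.1200/0.5344 = 0.2246.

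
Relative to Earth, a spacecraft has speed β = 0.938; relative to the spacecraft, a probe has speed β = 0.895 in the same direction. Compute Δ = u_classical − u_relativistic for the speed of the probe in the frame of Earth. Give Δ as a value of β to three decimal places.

Galilean: u_cl = 0.895 + 0.938 = 1.8330.
Relativistic: u_rel = (0.895 + 0.938) / (1 + 0.895·0.938) = 1.8330/1.8395 = 0.9965.
Δ = 1.8330 − 0.9965 = 0.8365.
(The classical prediction exceeds c; the relativistic result does not.)

Δ = 0.837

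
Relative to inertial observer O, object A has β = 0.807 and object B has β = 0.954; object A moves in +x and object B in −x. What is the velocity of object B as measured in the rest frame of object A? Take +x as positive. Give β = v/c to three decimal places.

β_A = 0.807, β_B = -0.954.
Transform to A's frame with the inverse velocity-addition law: u' = (u − v)/(1 − uv/c²), taking u = β_B and v = β_A.
u' = (-0.954 − 0.807) / (1 − (0.807)(-0.954)) = -1.7610/1.7699 = -0.9950.

β = -0.995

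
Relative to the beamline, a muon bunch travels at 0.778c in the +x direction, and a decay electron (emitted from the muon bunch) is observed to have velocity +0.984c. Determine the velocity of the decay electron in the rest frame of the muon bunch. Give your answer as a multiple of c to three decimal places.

Invert the composition law: u' = (u − v)/(1 − uv/c²).
u' = (0.984 − 0.778) / (1 − (0.984)(0.778)) = 0.2060/0.2344 = 0.8787.

+0.879c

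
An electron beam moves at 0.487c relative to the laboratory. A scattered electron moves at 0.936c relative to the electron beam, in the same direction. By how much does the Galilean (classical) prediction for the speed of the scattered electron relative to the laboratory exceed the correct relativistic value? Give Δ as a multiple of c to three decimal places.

Galilean: u_cl = 0.936 + 0.487 = 1.4230.
Relativistic: u_rel = (0.936 + 0.487) / (1 + 0.936·0.487) = 1.4230/1.4558 = 0.9774.
Δ = 1.4230 − 0.9774 = 0.4456.
(The classical prediction exceeds c; the relativistic result does not.)

Δ = 0.446c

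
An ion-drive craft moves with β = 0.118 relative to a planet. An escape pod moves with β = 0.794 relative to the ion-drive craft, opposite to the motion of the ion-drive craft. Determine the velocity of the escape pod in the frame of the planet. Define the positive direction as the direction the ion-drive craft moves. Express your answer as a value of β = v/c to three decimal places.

β = -0.746

With v = 0.118 and u' = -0.794 (in units of c),
u = (u' + v)/(1 + u'v/c²):
u = (-0.794 + 0.118) / (1 + (-0.794)·0.118) = -0.6760/0.9063 = -0.7459
(Galilean addition would give -0.676c.)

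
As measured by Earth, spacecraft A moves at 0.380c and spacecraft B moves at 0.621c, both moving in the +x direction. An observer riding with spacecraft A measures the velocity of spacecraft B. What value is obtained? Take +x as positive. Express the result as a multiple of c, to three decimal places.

+0.315c

β_A = 0.380, β_B = 0.621.
Transform to A's frame with the inverse velocity-addition law: u' = (u − v)/(1 − uv/c²), taking u = β_B and v = β_A.
u' = (0.621 − 0.380) / (1 − (0.380)(0.621)) = 0.2410/0.7640 = 0.3154.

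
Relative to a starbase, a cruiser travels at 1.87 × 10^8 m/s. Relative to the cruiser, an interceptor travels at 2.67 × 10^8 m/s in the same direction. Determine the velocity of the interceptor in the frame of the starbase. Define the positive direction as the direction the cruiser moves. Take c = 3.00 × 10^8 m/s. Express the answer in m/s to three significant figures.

In units of c (dividing by 3.00 × 10^8 m/s): v = 0.623, u' = 0.890.
u = (u' + v)/(1 + u'v/c²):
u = (0.890 + 0.623) / (1 + 0.890·0.623) = 1.5133/1.5548 = 0.9734
Converting back: u = 0.9734 × 3.00 × 10^8 m/s.

2.92 × 10^8 m/s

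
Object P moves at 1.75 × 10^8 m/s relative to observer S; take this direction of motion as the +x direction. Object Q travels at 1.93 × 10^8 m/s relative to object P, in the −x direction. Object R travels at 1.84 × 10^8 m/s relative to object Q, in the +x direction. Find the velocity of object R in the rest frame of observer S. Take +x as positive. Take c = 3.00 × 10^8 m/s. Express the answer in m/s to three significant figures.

Apply u = (u' + v)/(1 + u'v/c²) successively, working outward toward observer S.
(Dividing each given speed by c = 3.00 × 10^8 m/s to work in units of c.)
Start: velocity of object P relative to observer S = 0.5833c.
Compose with object Q (u' = -0.643 in object P frame): u_1 = (-0.643 + 0.583) / (1 + (-0.643)·0.583) = -0.0600/0.6247 = -0.0960.
Compose with object R (u' = 0.613 in object Q frame): u_2 = (0.613 + (-0.096)) / (1 + 0.613·(-0.096)) = 0.5173/0.9411 = 0.5497.
So u = 0.5497 × 3.00 × 10^8 m/s.

+1.65 × 10^8 m/s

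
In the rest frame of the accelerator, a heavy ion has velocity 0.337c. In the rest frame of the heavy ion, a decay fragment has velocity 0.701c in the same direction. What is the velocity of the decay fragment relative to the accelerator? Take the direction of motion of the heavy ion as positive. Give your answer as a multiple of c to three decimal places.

With v = 0.337 and u' = 0.701 (in units of c),
u = (u' + v)/(1 + u'v/c²):
u = (0.701 + 0.337) / (1 + 0.701·0.337) = 1.0380/1.2362 = 0.8396
(Galilean addition would give +1.038c, exceeding c.)

0.840c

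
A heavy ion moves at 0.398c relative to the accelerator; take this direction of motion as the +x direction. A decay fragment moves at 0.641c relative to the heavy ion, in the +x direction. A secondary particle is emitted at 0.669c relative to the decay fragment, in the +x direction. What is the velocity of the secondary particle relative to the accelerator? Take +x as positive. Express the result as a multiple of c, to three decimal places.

0.963c

Apply u = (u' + v)/(1 + u'v/c²) successively, working outward toward the accelerator.
Start: velocity of the heavy ion relative to the accelerator = 0.3980c.
Compose with the decay fragment (u' = 0.641 in the heavy ion frame): u_1 = (0.641 + 0.398) / (1 + 0.641·0.398) = 1.0390/1.2551 = 0.8278.
Compose with the secondary particle (u' = 0.669 in the decay fragment frame): u_2 = (0.669 + 0.828) / (1 + 0.669·0.828) = 1.4968/1.5538 = 0.9633.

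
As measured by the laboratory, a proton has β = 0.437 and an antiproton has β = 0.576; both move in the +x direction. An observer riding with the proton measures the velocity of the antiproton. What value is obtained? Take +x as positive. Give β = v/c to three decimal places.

β_A = 0.437, β_B = 0.576.
Transform to A's frame with the inverse velocity-addition law: u' = (u − v)/(1 − uv/c²), taking u = β_B and v = β_A.
u' = (0.576 − 0.437) / (1 − (0.437)(0.576)) = 0.1390/0.7483 = 0.1858.

β = +0.186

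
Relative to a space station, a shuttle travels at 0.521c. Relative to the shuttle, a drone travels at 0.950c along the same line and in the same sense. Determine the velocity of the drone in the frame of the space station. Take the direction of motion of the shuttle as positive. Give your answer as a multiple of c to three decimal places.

0.984c

With v = 0.521 and u' = 0.950 (in units of c),
u = (u' + v)/(1 + u'v/c²):
u = (0.950 + 0.521) / (1 + 0.950·0.521) = 1.4710/1.4950 = 0.9840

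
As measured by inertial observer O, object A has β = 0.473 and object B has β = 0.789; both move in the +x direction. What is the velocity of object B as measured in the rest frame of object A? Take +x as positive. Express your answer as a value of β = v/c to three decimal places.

β = +0.504

β_A = 0.473, β_B = 0.789.
Transform to A's frame with the inverse velocity-addition law: u' = (u − v)/(1 − uv/c²), taking u = β_B and v = β_A.
u' = (0.789 − 0.473) / (1 − (0.473)(0.789)) = 0.3160/0.6268 = 0.5041.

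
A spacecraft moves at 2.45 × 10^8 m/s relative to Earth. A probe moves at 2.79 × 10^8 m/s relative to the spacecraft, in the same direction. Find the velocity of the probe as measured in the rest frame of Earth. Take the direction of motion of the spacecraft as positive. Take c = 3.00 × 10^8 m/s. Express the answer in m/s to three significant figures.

In units of c (dividing by 3.00 × 10^8 m/s): v = 0.817, u' = 0.930.
u = (u' + v)/(1 + u'v/c²):
u = (0.930 + 0.817) / (1 + 0.930·0.817) = 1.7467/1.7595 = 0.9927
Converting back: u = 0.9927 × 3.00 × 10^8 m/s.

2.98 × 10^8 m/s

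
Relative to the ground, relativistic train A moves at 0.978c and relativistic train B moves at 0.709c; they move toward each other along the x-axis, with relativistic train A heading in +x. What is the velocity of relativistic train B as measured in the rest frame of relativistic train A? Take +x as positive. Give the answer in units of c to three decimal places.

β_A = 0.978, β_B = -0.709.
Transform to A's frame with the inverse velocity-addition law: u' = (u − v)/(1 − uv/c²), taking u = β_B and v = β_A.
u' = (-0.709 − 0.978) / (1 − (0.978)(-0.709)) = -1.6870/1.6934 = -0.9962.

-0.996c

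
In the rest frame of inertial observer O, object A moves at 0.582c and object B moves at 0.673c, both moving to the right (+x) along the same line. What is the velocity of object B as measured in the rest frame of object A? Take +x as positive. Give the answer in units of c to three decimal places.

β_A = 0.582, β_B = 0.673.
Transform to A's frame with the inverse velocity-addition law: u' = (u − v)/(1 − uv/c²), taking u = β_B and v = β_A.
u' = (0.673 − 0.582) / (1 − (0.582)(0.673)) = 0.0910/0.6083 = 0.1496.

+0.150c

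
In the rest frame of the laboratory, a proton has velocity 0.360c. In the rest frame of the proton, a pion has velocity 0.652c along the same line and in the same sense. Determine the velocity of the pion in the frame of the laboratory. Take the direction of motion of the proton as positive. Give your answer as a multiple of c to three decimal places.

0.820c

With v = 0.360 and u' = 0.652 (in units of c),
u = (u' + v)/(1 + u'v/c²):
u = (0.652 + 0.360) / (1 + 0.652·0.360) = 1.0120/1.2347 = 0.8196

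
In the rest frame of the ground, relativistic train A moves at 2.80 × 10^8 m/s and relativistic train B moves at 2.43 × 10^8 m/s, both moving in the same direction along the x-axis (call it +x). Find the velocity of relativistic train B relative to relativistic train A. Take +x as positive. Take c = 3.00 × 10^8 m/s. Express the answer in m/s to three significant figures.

β_A = 0.933, β_B = 0.810 (dividing each by c = 3.00 × 10^8 m/s).
Transform to A's frame with the inverse velocity-addition law: u' = (u − v)/(1 − uv/c²), taking u = β_B and v = β_A.
u' = (0.810 − 0.933) / (1 − (0.933)(0.810)) = -0.1233/0.2440 = -0.5055.
u' = -0.5055 × 3.00 × 10^8 m/s.

-1.52 × 10^8 m/s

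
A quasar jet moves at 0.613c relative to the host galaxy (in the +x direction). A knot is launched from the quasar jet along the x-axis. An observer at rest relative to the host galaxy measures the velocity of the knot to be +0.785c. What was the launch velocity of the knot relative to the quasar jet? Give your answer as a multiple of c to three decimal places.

+0.332c

Invert the composition law: u' = (u − v)/(1 − uv/c²).
u' = (0.785 − 0.613) / (1 − (0.785)(0.613)) = 0.1720/0.5188 = 0.3315.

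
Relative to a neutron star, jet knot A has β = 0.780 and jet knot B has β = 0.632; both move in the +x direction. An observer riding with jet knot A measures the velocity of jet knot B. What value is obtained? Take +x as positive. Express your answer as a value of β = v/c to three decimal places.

β_A = 0.780, β_B = 0.632.
Transform to A's frame with the inverse velocity-addition law: u' = (u − v)/(1 − uv/c²), taking u = β_B and v = β_A.
u' = (0.632 − 0.780) / (1 − (0.780)(0.632)) = -0.1480/0.5070 = -0.2919.

β = -0.292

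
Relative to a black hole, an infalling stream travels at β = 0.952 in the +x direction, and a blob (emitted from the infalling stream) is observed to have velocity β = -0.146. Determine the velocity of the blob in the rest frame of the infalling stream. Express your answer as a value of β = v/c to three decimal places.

Invert the composition law: u' = (u − v)/(1 − uv/c²).
u' = (-0.146 − 0.952) / (1 − (-0.146)(0.952)) = -1.0980/1.1390 = -0.9640.

β = -0.964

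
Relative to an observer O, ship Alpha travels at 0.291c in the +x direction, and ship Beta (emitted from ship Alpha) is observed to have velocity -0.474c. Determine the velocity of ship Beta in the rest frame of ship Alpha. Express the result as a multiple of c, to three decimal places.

-0.672c

Invert the composition law: u' = (u − v)/(1 − uv/c²).
u' = (-0.474 − 0.291) / (1 − (-0.474)(0.291)) = -0.7650/1.1379 = -0.6723.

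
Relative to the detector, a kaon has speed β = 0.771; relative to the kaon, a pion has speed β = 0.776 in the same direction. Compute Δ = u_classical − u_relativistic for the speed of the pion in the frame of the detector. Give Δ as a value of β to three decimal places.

Galilean: u_cl = 0.776 + 0.771 = 1.5470.
Relativistic: u_rel = (0.776 + 0.771) / (1 + 0.776·0.771) = 1.5470/1.5983 = 0.9679.
Δ = 1.5470 − 0.9679 = 0.5791.
(The classical prediction exceeds c; the relativistic result does not.)

Δ = 0.579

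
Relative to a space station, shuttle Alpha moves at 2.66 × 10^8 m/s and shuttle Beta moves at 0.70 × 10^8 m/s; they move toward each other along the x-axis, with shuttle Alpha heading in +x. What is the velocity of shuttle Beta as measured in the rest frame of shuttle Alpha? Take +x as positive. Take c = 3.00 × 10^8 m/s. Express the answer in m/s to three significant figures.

-2.78 × 10^8 m/s

β_A = 0.887, β_B = -0.233 (dividing each by c = 3.00 × 10^8 m/s).
Transform to A's frame with the inverse velocity-addition law: u' = (u − v)/(1 − uv/c²), taking u = β_B and v = β_A.
u' = (-0.233 − 0.887) / (1 − (0.887)(-0.233)) = -1.1200/1.2069 = -0.9280.
u' = -0.9280 × 3.00 × 10^8 m/s.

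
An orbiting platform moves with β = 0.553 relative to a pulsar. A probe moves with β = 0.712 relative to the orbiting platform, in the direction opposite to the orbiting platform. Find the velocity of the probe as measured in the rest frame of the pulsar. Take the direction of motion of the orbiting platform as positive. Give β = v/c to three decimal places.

β = -0.262

With v = 0.553 and u' = -0.712 (in units of c),
u = (u' + v)/(1 + u'v/c²):
u = (-0.712 + 0.553) / (1 + (-0.712)·0.553) = -0.1590/0.6063 = -0.2623
(Galilean addition would give -0.159c.)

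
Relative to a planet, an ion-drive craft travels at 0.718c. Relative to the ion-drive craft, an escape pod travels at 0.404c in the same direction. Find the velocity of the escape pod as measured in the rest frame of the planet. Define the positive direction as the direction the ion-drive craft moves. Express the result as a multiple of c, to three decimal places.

With v = 0.718 and u' = 0.404 (in units of c),
u = (u' + v)/(1 + u'v/c²):
u = (0.404 + 0.718) / (1 + 0.404·0.718) = 1.1220/1.2901 = 0.8697

0.870c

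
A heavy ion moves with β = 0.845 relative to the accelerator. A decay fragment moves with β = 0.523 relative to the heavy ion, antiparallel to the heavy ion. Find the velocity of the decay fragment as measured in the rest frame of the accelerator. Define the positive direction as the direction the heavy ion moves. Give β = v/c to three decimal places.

β = +0.577

With v = 0.845 and u' = -0.523 (in units of c),
u = (u' + v)/(1 + u'v/c²):
u = (-0.523 + 0.845) / (1 + (-0.523)·0.845) = 0.3220/0.5581 = 0.5770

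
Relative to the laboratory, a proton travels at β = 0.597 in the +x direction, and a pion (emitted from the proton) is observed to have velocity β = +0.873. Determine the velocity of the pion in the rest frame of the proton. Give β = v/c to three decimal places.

Invert the composition law: u' = (u − v)/(1 − uv/c²).
u' = (0.873 − 0.597) / (1 − (0.873)(0.597)) = 0.2760/0.4788 = 0.5764.

β = +0.576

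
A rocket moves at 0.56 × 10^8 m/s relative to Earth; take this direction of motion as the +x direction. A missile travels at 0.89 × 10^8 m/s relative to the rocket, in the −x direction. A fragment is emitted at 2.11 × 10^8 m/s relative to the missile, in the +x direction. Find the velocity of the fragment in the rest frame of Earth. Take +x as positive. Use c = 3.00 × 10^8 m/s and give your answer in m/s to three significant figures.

+1.92 × 10^8 m/s

Apply u = (u' + v)/(1 + u'v/c²) successively, working outward toward Earth.
(Dividing each given speed by c = 3.00 × 10^8 m/s to work in units of c.)
Start: velocity of the rocket relative to Earth = 0.1867c.
Compose with the missile (u' = -0.297 in the rocket frame): u_1 = (-0.297 + 0.187) / (1 + (-0.297)·0.187) = -0.1100/0.9446 = -0.1164.
Compose with the fragment (u' = 0.703 in the missile frame): u_2 = (0.703 + (-0.116)) / (1 + 0.703·(-0.116)) = 0.5869/0.9181 = 0.6392.
So u = 0.6392 × 3.00 × 10^8 m/s.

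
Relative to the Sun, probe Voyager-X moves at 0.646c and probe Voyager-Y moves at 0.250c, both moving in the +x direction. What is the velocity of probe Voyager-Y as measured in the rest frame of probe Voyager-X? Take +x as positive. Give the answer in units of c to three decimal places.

β_A = 0.646, β_B = 0.250.
Transform to A's frame with the inverse velocity-addition law: u' = (u − v)/(1 − uv/c²), taking u = β_B and v = β_A.
u' = (0.250 − 0.646) / (1 − (0.646)(0.250)) = -0.3960/0.8385 = -0.4723.

-0.472c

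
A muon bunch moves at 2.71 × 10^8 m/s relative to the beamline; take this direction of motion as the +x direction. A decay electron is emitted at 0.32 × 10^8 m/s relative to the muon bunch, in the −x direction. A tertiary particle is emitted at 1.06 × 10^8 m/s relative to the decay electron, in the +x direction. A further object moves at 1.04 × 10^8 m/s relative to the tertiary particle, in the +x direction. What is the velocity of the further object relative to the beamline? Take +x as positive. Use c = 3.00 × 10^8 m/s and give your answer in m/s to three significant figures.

Apply u = (u' + v)/(1 + u'v/c²) successively, working outward toward the beamline.
(Dividing each given speed by c = 3.00 × 10^8 m/s to work in units of c.)
Start: velocity of the muon bunch relative to the beamline = 0.9033c.
Compose with the decay electron (u' = -0.107 in the muon bunch frame): u_1 = (-0.107 + 0.903) / (1 + (-0.107)·0.903) = 0.7967/0.9036 = 0.8816.
Compose with the tertiary particle (u' = 0.353 in the decay electron frame): u_2 = (0.353 + 0.882) / (1 + 0.353·0.882) = 1.2349/1.3115 = 0.9416.
Compose with the further object (u' = 0.347 in the tertiary particle frame): u_3 = (0.347 + 0.942) / (1 + 0.347·0.942) = 1.2883/1.3264 = 0.9712.
So u = 0.9712 × 3.00 × 10^8 m/s.

+2.91 × 10^8 m/s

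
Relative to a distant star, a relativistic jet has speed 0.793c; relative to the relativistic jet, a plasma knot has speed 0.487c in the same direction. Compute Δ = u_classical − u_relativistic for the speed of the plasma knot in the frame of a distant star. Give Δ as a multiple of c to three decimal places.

Δ = 0.357c

Galilean: u_cl = 0.487 + 0.793 = 1.2800.
Relativistic: u_rel = (0.487 + 0.793) / (1 + 0.487·0.793) = 1.2800/1.3862 = 0.9234.
Δ = 1.2800 − 0.9234 = 0.3566.
(The classical prediction exceeds c; the relativistic result does not.)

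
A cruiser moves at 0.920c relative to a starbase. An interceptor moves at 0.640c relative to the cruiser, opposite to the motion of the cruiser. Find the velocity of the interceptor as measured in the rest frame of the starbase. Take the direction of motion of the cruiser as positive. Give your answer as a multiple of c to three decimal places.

+0.681c

With v = 0.920 and u' = -0.640 (in units of c),
u = (u' + v)/(1 + u'v/c²):
u = (-0.640 + 0.920) / (1 + (-0.640)·0.920) = 0.2800/0.4112 = 0.6809
(Galilean addition would give +0.280c.)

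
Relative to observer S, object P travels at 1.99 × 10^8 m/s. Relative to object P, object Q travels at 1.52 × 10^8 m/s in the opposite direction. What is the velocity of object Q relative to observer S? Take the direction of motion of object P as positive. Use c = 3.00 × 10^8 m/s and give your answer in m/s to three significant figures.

In units of c (dividing by 3.00 × 10^8 m/s): v = 0.663, u' = -0.507.
u = (u' + v)/(1 + u'v/c²):
u = (-0.507 + 0.663) / (1 + (-0.507)·0.663) = 0.1567/0.6639 = 0.2360
Converting back: u = 0.2360 × 3.00 × 10^8 m/s.

+7.08 × 10^7 m/s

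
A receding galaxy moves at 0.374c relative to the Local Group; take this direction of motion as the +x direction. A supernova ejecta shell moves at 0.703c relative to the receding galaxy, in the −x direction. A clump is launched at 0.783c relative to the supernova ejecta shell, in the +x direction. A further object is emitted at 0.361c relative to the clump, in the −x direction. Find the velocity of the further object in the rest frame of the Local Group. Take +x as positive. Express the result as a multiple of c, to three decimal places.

Apply u = (u' + v)/(1 + u'v/c²) successively, working outward toward the Local Group.
Start: velocity of the receding galaxy relative to the Local Group = 0.3740c.
Compose with the supernova ejecta shell (u' = -0.703 in the receding galaxy frame): u_1 = (-0.703 + 0.374) / (1 + (-0.703)·0.374) = -0.3290/0.7371 = -0.4464.
Compose with the clump (u' = 0.783 in the supernova ejecta shell frame): u_2 = (0.783 + (-0.446)) / (1 + 0.783·(-0.446)) = 0.3366/0.6505 = 0.5175.
Compose with the further object (u' = -0.361 in the clump frame): u_3 = (-0.361 + 0.518) / (1 + (-0.361)·0.518) = 0.1565/0.8132 = 0.1925.

+0.192c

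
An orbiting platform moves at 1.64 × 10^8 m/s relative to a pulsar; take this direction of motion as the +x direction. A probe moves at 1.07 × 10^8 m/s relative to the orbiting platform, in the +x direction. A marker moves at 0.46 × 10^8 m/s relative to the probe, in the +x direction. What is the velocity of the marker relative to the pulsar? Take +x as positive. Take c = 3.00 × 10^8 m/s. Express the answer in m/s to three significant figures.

Apply u = (u' + v)/(1 + u'v/c²) successively, working outward toward the pulsar.
(Dividing each given speed by c = 3.00 × 10^8 m/s to work in units of c.)
Start: velocity of the orbiting platform relative to the pulsar = 0.5467c.
Compose with the probe (u' = 0.357 in the orbiting platform frame): u_1 = (0.357 + 0.547) / (1 + 0.357·0.547) = 0.9033/1.1950 = 0.7559.
Compose with the marker (u' = 0.153 in the probe frame): u_2 = (0.153 + 0.756) / (1 + 0.153·0.756) = 0.9093/1.1159 = 0.8148.
So u = 0.8148 × 3.00 × 10^8 m/s.

2.44 × 10^8 m/s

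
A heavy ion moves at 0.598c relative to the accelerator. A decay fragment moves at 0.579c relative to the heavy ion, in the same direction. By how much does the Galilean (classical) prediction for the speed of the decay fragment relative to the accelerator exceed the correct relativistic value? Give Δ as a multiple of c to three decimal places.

Δ = 0.303c

Galilean: u_cl = 0.579 + 0.598 = 1.1770.
Relativistic: u_rel = (0.579 + 0.598) / (1 + 0.579·0.598) = 1.1770/1.3462 = 0.8743.
Δ = 1.1770 − 0.8743 = 0.3027.
(The classical prediction exceeds c; the relativistic result does not.)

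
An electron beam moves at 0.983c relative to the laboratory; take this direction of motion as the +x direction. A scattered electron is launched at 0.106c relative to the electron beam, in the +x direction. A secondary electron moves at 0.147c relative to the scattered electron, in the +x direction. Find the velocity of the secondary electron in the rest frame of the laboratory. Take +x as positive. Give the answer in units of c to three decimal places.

0.990c

Apply u = (u' + v)/(1 + u'v/c²) successively, working outward toward the laboratory.
Start: velocity of the electron beam relative to the laboratory = 0.9830c.
Compose with the scattered electron (u' = 0.106 in the electron beam frame): u_1 = (0.106 + 0.983) / (1 + 0.106·0.983) = 1.0890/1.1042 = 0.9862.
Compose with the secondary electron (u' = 0.147 in the scattered electron frame): u_2 = (0.147 + 0.986) / (1 + 0.147·0.986) = 1.1332/1.1450 = 0.9897.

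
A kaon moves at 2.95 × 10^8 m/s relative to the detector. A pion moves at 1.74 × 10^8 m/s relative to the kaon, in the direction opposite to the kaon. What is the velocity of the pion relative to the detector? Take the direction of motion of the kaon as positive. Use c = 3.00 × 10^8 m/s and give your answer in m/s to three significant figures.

+2.82 × 10^8 m/s

In units of c (dividing by 3.00 × 10^8 m/s): v = 0.983, u' = -0.580.
u = (u' + v)/(1 + u'v/c²):
u = (-0.580 + 0.983) / (1 + (-0.580)·0.983) = 0.4033/0.4297 = 0.9387
(Galilean addition would give +0.403c.)
Converting back: u = 0.9387 × 3.00 × 10^8 m/s.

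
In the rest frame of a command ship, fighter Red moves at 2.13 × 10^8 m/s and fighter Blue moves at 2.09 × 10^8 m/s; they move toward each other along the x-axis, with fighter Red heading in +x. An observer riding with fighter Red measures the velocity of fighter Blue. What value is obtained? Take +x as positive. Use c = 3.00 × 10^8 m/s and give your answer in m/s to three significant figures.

-2.82 × 10^8 m/s

β_A = 0.710, β_B = -0.697 (dividing each by c = 3.00 × 10^8 m/s).
Transform to A's frame with the inverse velocity-addition law: u' = (u − v)/(1 − uv/c²), taking u = β_B and v = β_A.
u' = (-0.697 − 0.710) / (1 − (0.710)(-0.697)) = -1.4067/1.4946 = -0.9411.
u' = -0.9411 × 3.00 × 10^8 m/s.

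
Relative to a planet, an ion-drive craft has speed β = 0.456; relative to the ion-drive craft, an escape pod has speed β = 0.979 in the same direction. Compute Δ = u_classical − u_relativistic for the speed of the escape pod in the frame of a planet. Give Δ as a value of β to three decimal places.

Δ = 0.443

Galilean: u_cl = 0.979 + 0.456 = 1.4350.
Relativistic: u_rel = (0.979 + 0.456) / (1 + 0.979·0.456) = 1.4350/1.4464 = 0.9921.
Δ = 1.4350 − 0.9921 = 0.4429.
(The classical prediction exceeds c; the relativistic result does not.)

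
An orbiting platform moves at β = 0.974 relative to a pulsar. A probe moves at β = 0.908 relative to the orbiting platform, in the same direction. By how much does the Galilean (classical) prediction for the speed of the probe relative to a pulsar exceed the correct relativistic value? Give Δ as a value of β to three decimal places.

Δ = 0.883

Galilean: u_cl = 0.908 + 0.974 = 1.8820.
Relativistic: u_rel = (0.908 + 0.974) / (1 + 0.908·0.974) = 1.8820/1.8844 = 0.9987.
Δ = 1.8820 − 0.9987 = 0.8833.
(The classical prediction exceeds c; the relativistic result does not.)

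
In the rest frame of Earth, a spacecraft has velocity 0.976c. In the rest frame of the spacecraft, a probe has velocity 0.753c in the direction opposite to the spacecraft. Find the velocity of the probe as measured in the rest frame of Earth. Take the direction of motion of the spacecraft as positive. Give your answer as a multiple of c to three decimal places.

+0.841c

With v = 0.976 and u' = -0.753 (in units of c),
u = (u' + v)/(1 + u'v/c²):
u = (-0.753 + 0.976) / (1 + (-0.753)·0.976) = 0.2230/0.2651 = 0.8413
(Galilean addition would give +0.223c.)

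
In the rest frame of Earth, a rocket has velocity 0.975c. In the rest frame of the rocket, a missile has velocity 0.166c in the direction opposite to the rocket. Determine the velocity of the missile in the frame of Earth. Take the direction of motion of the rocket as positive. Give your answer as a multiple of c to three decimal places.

+0.965c

With v = 0.975 and u' = -0.166 (in units of c),
u = (u' + v)/(1 + u'v/c²):
u = (-0.166 + 0.975) / (1 + (-0.166)·0.975) = 0.8090/0.8381 = 0.9652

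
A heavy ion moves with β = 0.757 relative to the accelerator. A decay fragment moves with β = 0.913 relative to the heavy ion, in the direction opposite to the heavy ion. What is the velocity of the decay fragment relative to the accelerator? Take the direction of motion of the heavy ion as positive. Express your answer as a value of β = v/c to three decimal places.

β = -0.505

With v = 0.757 and u' = -0.913 (in units of c),
u = (u' + v)/(1 + u'v/c²):
u = (-0.913 + 0.757) / (1 + (-0.913)·0.757) = -0.1560/0.3089 = -0.5051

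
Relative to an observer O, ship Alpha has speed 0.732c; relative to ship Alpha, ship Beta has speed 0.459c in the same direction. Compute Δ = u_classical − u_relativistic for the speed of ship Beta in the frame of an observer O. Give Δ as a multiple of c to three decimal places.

Δ = 0.300c

Galilean: u_cl = 0.459 + 0.732 = 1.1910.
Relativistic: u_rel = (0.459 + 0.732) / (1 + 0.459·0.732) = 1.1910/1.3360 = 0.8915.
Δ = 1.1910 − 0.8915 = 0.2995.
(The classical prediction exceeds c; the relativistic result does not.)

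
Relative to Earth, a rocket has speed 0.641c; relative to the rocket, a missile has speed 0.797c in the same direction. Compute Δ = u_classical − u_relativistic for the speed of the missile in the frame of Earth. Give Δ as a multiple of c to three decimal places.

Δ = 0.486c

Galilean: u_cl = 0.797 + 0.641 = 1.4380.
Relativistic: u_rel = (0.797 + 0.641) / (1 + 0.797·0.641) = 1.4380/1.5109 = 0.9518.
Δ = 1.4380 − 0.9518 = 0.4862.
(The classical prediction exceeds c; the relativistic result does not.)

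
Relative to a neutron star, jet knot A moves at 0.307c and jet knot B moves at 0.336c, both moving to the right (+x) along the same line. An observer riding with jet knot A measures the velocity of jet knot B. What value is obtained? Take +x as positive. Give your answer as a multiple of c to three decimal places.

+0.032c

β_A = 0.307, β_B = 0.336.
Transform to A's frame with the inverse velocity-addition law: u' = (u − v)/(1 − uv/c²), taking u = β_B and v = β_A.
u' = (0.336 − 0.307) / (1 − (0.307)(0.336)) = 0.0290/0.8968 = 0.0323.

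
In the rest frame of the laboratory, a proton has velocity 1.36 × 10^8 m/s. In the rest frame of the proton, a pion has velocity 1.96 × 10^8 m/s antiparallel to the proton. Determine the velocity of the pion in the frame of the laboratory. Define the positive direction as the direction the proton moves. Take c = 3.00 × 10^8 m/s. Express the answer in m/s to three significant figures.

-8.52 × 10^7 m/s

In units of c (dividing by 3.00 × 10^8 m/s): v = 0.453, u' = -0.653.
u = (u' + v)/(1 + u'v/c²):
u = (-0.653 + 0.453) / (1 + (-0.653)·0.453) = -0.2000/0.7038 = -0.2842
Converting back: u = -0.2842 × 3.00 × 10^8 m/s.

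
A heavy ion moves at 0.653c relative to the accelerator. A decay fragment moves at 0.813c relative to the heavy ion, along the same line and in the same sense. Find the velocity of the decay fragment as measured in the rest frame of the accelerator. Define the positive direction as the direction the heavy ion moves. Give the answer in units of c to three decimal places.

0.958c

With v = 0.653 and u' = 0.813 (in units of c),
u = (u' + v)/(1 + u'v/c²):
u = (0.813 + 0.653) / (1 + 0.813·0.653) = 1.4660/1.5309 = 0.9576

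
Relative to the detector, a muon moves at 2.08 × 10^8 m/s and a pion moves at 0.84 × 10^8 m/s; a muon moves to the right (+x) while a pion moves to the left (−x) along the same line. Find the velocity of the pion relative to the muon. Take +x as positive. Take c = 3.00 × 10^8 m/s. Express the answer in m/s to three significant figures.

β_A = 0.693, β_B = -0.280 (dividing each by c = 3.00 × 10^8 m/s).
Transform to A's frame with the inverse velocity-addition law: u' = (u − v)/(1 − uv/c²), taking u = β_B and v = β_A.
u' = (-0.280 − 0.693) / (1 − (0.693)(-0.280)) = -0.9733/1.1941 = -0.8151.
u' = -0.8151 × 3.00 × 10^8 m/s.

-2.45 × 10^8 m/s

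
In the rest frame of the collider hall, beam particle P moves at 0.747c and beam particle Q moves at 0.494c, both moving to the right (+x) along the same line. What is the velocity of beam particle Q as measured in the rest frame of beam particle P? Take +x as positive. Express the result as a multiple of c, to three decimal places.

β_A = 0.747, β_B = 0.494.
Transform to A's frame with the inverse velocity-addition law: u' = (u − v)/(1 − uv/c²), taking u = β_B and v = β_A.
u' = (0.494 − 0.747) / (1 − (0.747)(0.494)) = -0.2530/0.6310 = -0.4010.

-0.401c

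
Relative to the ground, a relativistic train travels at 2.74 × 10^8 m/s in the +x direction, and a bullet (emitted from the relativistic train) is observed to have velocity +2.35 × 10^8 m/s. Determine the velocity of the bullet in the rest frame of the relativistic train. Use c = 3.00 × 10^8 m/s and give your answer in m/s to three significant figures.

v = 0.913c, u = 0.783c.
Invert the composition law: u' = (u − v)/(1 − uv/c²).
u' = (0.783 − 0.913) / (1 − (0.783)(0.913)) = -0.1300/0.2846 = -0.4569.
u' = -0.4569 × 3.00 × 10^8 m/s.

-1.37 × 10^8 m/s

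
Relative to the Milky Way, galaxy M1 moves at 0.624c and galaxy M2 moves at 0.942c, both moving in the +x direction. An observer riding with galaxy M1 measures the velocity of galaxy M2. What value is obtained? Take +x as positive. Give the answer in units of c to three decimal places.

+0.771c

β_A = 0.624, β_B = 0.942.
Transform to A's frame with the inverse velocity-addition law: u' = (u − v)/(1 − uv/c²), taking u = β_B and v = β_A.
u' = (0.942 − 0.624) / (1 − (0.624)(0.942)) = 0.3180/0.4122 = 0.7715.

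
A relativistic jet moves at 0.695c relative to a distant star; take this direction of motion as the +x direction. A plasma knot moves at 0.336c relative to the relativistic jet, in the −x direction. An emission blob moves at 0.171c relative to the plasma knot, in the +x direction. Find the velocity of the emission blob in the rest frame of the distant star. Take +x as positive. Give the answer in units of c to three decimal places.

+0.592c

Apply u = (u' + v)/(1 + u'v/c²) successively, working outward toward the distant star.
Start: velocity of the relativistic jet relative to the distant star = 0.6950c.
Compose with the plasma knot (u' = -0.336 in the relativistic jet frame): u_1 = (-0.336 + 0.695) / (1 + (-0.336)·0.695) = 0.3590/0.7665 = 0.4684.
Compose with the emission blob (u' = 0.171 in the plasma knot frame): u_2 = (0.171 + 0.468) / (1 + 0.171·0.468) = 0.6394/1.0801 = 0.5920.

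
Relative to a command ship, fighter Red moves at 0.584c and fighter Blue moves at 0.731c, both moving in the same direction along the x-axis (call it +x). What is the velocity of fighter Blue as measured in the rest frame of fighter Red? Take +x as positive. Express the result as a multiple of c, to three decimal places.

β_A = 0.584, β_B = 0.731.
Transform to A's frame with the inverse velocity-addition law: u' = (u − v)/(1 − uv/c²), taking u = β_B and v = β_A.
u' = (0.731 − 0.584) / (1 − (0.584)(0.731)) = 0.1470/0.5731 = 0.2565.

+0.257c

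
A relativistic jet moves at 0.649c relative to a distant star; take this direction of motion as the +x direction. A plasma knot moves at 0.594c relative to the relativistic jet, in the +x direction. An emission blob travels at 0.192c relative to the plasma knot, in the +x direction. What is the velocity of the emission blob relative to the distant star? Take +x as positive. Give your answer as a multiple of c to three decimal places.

Apply u = (u' + v)/(1 + u'v/c²) successively, working outward toward the distant star.
Start: velocity of the relativistic jet relative to the distant star = 0.6490c.
Compose with the plasma knot (u' = 0.594 in the relativistic jet frame): u_1 = (0.594 + 0.649) / (1 + 0.594·0.649) = 1.2430/1.3855 = 0.8971.
Compose with the emission blob (u' = 0.192 in the plasma knot frame): u_2 = (0.192 + 0.897) / (1 + 0.192·0.897) = 1.0891/1.1723 = 0.9291.

0.929c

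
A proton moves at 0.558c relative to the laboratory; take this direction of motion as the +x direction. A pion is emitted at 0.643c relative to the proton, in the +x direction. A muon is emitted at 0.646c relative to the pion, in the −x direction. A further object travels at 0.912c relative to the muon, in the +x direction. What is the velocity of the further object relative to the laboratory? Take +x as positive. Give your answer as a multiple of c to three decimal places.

Apply u = (u' + v)/(1 + u'v/c²) successively, working outward toward the laboratory.
Start: velocity of the proton relative to the laboratory = 0.5580c.
Compose with the pion (u' = 0.643 in the proton frame): u_1 = (0.643 + 0.558) / (1 + 0.643·0.558) = 1.2010/1.3588 = 0.8839.
Compose with the muon (u' = -0.646 in the pion frame): u_2 = (-0.646 + 0.884) / (1 + (-0.646)·0.884) = 0.2379/0.4290 = 0.5545.
Compose with the further object (u' = 0.912 in the muon frame): u_3 = (0.912 + 0.554) / (1 + 0.912·0.554) = 1.4665/1.5057 = 0.9740.

+0.974c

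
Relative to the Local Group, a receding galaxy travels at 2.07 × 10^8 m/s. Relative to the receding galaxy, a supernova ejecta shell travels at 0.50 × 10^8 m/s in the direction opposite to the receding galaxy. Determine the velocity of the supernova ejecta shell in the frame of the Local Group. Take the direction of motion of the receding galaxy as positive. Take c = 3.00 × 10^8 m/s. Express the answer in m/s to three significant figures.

In units of c (dividing by 3.00 × 10^8 m/s): v = 0.690, u' = -0.167.
u = (u' + v)/(1 + u'v/c²):
u = (-0.167 + 0.690) / (1 + (-0.167)·0.690) = 0.5233/0.8850 = 0.5913
(Galilean addition would give +0.523c.)
Converting back: u = 0.5913 × 3.00 × 10^8 m/s.

+1.77 × 10^8 m/s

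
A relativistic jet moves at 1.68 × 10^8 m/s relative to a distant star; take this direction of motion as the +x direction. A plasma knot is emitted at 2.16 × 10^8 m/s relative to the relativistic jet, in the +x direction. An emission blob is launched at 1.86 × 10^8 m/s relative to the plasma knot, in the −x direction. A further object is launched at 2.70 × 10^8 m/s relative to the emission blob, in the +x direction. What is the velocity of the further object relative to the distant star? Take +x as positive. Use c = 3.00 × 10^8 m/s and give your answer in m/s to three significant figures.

Apply u = (u' + v)/(1 + u'v/c²) successively, working outward toward the distant star.
(Dividing each given speed by c = 3.00 × 10^8 m/s to work in units of c.)
Start: velocity of the relativistic jet relative to the distant star = 0.5600c.
Compose with the plasma knot (u' = 0.720 in the relativistic jet frame): u_1 = (0.720 + 0.560) / (1 + 0.720·0.560) = 1.2800/1.4032 = 0.9122.
Compose with the emission blob (u' = -0.620 in the plasma knot frame): u_2 = (-0.620 + 0.912) / (1 + (-0.620)·0.912) = 0.2922/0.4344 = 0.6726.
Compose with the further object (u' = 0.900 in the emission blob frame): u_3 = (0.900 + 0.673) / (1 + 0.900·0.673) = 1.5726/1.6053 = 0.9796.
So u = 0.9796 × 3.00 × 10^8 m/s.

+2.94 × 10^8 m/s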